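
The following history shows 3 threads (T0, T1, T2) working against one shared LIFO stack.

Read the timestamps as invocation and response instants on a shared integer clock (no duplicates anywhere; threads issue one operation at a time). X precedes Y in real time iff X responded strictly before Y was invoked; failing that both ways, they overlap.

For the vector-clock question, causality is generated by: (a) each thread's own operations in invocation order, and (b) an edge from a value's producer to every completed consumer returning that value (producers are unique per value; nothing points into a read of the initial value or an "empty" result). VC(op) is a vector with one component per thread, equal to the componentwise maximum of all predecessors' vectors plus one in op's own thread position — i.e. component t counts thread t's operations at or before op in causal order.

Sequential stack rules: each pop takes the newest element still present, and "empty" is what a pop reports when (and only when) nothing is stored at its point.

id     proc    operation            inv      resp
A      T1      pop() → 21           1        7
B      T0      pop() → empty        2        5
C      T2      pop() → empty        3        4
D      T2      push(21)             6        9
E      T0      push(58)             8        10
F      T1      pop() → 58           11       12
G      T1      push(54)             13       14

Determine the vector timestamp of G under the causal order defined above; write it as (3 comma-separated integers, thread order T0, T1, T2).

VC(C, invoked at 3): no causal predecessors; +1 on T2 → (0, 0, 1)
VC(B, invoked at 2): no causal predecessors; +1 on T0 → (1, 0, 0)
VC(D, invoked at 6): max of VC(C)=(0, 0, 1), then +1 on thread T2 → (0, 0, 2)
VC(E, invoked at 8): max of VC(B)=(1, 0, 0), then +1 on thread T0 → (2, 0, 0)
VC(A, invoked at 1): max of VC(D)=(0, 0, 2), then +1 on thread T1 → (0, 1, 2)
VC(F, invoked at 11): max of VC(A)=(0, 1, 2), VC(E)=(2, 0, 0), then +1 on thread T1 → (2, 2, 2)
VC(G, invoked at 13): max of VC(F)=(2, 2, 2), then +1 on thread T1 → (2, 3, 2)
target: VC(G) = (2, 3, 2)

(2, 3, 2)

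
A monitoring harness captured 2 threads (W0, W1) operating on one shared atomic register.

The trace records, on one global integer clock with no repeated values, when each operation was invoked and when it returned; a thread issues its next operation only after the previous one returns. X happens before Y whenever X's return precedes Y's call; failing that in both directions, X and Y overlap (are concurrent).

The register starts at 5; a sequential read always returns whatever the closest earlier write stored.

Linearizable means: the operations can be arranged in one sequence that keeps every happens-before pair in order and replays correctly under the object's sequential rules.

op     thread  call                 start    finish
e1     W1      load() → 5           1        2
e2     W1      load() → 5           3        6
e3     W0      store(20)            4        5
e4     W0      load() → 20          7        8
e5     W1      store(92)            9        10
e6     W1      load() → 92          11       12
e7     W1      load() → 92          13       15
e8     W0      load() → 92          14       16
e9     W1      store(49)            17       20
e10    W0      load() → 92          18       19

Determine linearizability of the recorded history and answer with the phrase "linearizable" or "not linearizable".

linearizable

witness order: e1, e2, e3, e4, e5, e6, e7, e8, e10, e9
step 1: e1 load() → 5 — value 5
step 2: e2 load() → 5 — value 5
step 3: e3 store(20) — value 20
step 4: e4 load() → 20 — value 20
step 5: e5 store(92) — value 92
step 6: e6 load() → 92 — value 92
step 7: e7 load() → 92 — value 92
step 8: e8 load() → 92 — value 92
step 9: e10 load() → 92 — value 92
step 10: e9 store(49) — value 49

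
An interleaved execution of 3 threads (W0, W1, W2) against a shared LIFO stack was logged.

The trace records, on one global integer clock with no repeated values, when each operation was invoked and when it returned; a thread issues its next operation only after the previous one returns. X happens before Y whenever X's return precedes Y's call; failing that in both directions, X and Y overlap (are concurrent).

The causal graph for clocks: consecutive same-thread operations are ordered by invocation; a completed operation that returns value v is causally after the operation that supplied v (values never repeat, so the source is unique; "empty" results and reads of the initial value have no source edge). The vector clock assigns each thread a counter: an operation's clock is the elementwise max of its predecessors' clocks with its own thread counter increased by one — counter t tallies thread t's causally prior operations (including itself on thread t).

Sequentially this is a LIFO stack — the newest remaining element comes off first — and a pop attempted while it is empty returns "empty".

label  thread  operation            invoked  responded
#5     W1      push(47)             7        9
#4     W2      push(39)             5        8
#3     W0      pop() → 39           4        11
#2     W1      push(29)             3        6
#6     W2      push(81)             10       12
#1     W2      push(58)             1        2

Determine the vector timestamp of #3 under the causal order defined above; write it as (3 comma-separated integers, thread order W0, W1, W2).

no predecessors for #1 (invoked 1): W2 increments from zero → (0, 0, 1)
no predecessors for #2 (invoked 3): W1 increments from zero → (0, 1, 0)
from VC(#1)=(0, 0, 1), #4 (invoked 5) maxes components and bumps W2 → (0, 0, 2)
from VC(#2)=(0, 1, 0), #5 (invoked 7) maxes components and bumps W1 → (0, 2, 0)
from VC(#4)=(0, 0, 2), #6 (invoked 10) maxes components and bumps W2 → (0, 0, 3)
from VC(#4)=(0, 0, 2), #3 (invoked 4) maxes components and bumps W0 → (1, 0, 2)
target: VC(#3) = (1, 0, 2)

(1, 0, 2)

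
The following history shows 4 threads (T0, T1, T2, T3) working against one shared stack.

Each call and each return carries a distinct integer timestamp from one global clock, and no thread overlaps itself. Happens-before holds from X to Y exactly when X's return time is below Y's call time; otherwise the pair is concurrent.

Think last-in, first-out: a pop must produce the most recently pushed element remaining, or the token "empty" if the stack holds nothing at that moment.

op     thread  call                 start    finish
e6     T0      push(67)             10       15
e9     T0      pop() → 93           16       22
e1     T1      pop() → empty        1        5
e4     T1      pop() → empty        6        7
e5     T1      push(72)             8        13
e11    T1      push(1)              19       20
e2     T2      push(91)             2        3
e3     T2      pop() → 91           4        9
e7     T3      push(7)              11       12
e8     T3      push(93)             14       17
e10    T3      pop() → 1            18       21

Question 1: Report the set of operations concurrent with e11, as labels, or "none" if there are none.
Answer: e10, e9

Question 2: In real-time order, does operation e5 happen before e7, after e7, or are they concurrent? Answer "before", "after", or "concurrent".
Answer: concurrent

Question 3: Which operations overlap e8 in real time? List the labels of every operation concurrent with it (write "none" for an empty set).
Answer: e6, e9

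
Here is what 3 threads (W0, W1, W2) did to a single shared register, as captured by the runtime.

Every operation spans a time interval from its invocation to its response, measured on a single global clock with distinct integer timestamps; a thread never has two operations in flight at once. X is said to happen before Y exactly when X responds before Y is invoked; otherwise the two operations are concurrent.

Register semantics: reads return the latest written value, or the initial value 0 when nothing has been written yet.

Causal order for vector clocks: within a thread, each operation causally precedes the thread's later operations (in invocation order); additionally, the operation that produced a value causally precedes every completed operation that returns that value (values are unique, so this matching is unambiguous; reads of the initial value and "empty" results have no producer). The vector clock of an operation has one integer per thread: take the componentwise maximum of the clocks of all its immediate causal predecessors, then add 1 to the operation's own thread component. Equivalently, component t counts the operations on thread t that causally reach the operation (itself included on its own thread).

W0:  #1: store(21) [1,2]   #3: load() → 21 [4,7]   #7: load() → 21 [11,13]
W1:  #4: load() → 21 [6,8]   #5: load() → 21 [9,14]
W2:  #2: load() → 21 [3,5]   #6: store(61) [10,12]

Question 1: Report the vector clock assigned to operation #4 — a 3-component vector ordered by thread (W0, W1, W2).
Answer: (1, 1, 0)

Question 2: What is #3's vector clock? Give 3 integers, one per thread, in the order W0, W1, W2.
Answer: (2, 0, 0)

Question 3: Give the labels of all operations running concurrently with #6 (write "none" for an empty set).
Answer: #5, #7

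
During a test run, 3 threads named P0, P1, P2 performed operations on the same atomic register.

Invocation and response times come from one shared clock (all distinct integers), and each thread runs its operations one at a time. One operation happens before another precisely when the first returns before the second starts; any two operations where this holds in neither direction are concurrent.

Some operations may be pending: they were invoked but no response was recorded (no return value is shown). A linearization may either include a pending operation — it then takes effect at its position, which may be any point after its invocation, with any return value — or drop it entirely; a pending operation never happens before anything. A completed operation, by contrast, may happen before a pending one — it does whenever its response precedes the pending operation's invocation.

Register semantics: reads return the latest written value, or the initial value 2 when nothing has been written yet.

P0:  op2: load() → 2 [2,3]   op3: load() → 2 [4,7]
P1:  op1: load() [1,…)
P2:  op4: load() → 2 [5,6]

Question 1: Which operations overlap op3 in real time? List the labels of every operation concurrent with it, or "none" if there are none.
op3 spans [4,7]; an op avoiding the whole window 4..7 is ordered, any other is concurrent
op1 [1,…): concurrent
op2 [2,3]: before
op4 [5,6]: concurrent

op1, op4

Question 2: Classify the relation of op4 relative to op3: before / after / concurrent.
op4 spans [5,6], op3 spans [4,7]
the intervals overlap in both directions

concurrent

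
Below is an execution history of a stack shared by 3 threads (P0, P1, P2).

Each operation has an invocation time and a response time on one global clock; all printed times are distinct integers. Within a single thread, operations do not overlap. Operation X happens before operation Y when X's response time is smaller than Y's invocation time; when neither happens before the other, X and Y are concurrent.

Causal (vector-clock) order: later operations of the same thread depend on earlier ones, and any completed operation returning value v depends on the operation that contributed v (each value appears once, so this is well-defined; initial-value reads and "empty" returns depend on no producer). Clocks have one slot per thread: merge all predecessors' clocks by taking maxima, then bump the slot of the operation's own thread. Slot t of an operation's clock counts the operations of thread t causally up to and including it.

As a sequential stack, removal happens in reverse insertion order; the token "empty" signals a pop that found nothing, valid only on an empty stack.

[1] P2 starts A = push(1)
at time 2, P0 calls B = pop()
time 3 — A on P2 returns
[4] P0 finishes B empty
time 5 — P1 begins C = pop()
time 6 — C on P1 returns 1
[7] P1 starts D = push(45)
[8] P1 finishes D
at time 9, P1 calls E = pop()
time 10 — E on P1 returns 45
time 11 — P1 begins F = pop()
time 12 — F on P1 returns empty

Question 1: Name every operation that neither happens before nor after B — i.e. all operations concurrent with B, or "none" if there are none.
A

B runs from 2 to 4; window-overlapping ops are concurrent
A [1,3]: concurrent
C [5,6]: after
D [7,8]: after
E [9,10]: after
F [11,12]: after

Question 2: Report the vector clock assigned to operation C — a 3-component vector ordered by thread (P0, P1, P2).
(0, 1, 1)

no predecessors for A (invoked 1): P2 increments from zero → (0, 0, 1)
no predecessors for B (invoked 2): P0 increments from zero → (1, 0, 0)
C, invoked 5, takes VC(A)=(0, 0, 1) under max, adds 1 for P1 → (0, 1, 1)
D, invoked 7, takes VC(C)=(0, 1, 1) under max, adds 1 for P1 → (0, 2, 1)
E, invoked 9, takes VC(D)=(0, 2, 1) under max, adds 1 for P1 → (0, 3, 1)
F, invoked 11, takes VC(E)=(0, 3, 1) under max, adds 1 for P1 → (0, 4, 1)
target: VC(C) = (0, 1, 1)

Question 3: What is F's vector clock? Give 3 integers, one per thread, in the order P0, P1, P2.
(0, 4, 1)

VC(A, invoked at 1): no causal predecessors; +1 on P2 → (0, 0, 1)
VC(B, invoked at 2): no causal predecessors; +1 on P0 → (1, 0, 0)
C (invocation 5): componentwise max over VC(A)=(0, 0, 1), +1 at P1, giving (0, 1, 1)
D (invocation 7): componentwise max over VC(C)=(0, 1, 1), +1 at P1, giving (0, 2, 1)
E (invocation 9): componentwise max over VC(D)=(0, 2, 1), +1 at P1, giving (0, 3, 1)
F (invocation 11): componentwise max over VC(E)=(0, 3, 1), +1 at P1, giving (0, 4, 1)
target: VC(F) = (0, 4, 1)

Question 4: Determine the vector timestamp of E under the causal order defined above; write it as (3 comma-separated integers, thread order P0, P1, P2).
(0, 3, 1)

A (invocation 1): nothing precedes it; P2's component alone gives (0, 0, 1)
B (invocation 2): nothing precedes it; P0's component alone gives (1, 0, 0)
invoked at 5, C merges VC(A)=(0, 0, 1) and bumps P1's slot → (0, 1, 1)
invoked at 7, D merges VC(C)=(0, 1, 1) and bumps P1's slot → (0, 2, 1)
invoked at 9, E merges VC(D)=(0, 2, 1) and bumps P1's slot → (0, 3, 1)
invoked at 11, F merges VC(E)=(0, 3, 1) and bumps P1's slot → (0, 4, 1)
target: VC(E) = (0, 3, 1)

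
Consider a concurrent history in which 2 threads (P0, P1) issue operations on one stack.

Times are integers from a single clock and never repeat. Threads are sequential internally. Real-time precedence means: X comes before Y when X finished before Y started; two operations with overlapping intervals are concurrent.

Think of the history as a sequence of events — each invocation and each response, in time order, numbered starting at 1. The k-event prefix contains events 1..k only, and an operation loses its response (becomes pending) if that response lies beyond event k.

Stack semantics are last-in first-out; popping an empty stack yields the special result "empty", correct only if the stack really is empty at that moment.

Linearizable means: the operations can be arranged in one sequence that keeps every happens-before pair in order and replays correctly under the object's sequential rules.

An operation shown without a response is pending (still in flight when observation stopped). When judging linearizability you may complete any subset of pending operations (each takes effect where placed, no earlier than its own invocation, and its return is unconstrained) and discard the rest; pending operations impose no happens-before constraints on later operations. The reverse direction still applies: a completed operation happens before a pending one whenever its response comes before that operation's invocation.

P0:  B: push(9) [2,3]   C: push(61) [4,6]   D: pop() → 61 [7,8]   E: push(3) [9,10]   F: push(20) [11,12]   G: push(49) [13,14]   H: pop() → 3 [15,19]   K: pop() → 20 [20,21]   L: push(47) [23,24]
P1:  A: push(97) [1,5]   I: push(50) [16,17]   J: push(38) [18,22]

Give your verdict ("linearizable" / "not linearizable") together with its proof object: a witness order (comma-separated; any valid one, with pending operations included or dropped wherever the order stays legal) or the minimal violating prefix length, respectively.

prefix check: 1..18 passes, 1..19 fails once H's time-19 response joins
9 completed operations, 6 real-time-consistent orders — every stack replay fails
include/drop combinations of the 1 pending operation (J) were all tried; none helps
take A, B, C, D, E, F, G, H, I (pending dropped): step 8 already fails, because H pop() → 3 cannot occur there
take A, B, C, D, E, F, G, I, H (pending dropped): step 9 already fails, because H pop() → 3 cannot occur there

not linearizable — minimal violating prefix: 19 events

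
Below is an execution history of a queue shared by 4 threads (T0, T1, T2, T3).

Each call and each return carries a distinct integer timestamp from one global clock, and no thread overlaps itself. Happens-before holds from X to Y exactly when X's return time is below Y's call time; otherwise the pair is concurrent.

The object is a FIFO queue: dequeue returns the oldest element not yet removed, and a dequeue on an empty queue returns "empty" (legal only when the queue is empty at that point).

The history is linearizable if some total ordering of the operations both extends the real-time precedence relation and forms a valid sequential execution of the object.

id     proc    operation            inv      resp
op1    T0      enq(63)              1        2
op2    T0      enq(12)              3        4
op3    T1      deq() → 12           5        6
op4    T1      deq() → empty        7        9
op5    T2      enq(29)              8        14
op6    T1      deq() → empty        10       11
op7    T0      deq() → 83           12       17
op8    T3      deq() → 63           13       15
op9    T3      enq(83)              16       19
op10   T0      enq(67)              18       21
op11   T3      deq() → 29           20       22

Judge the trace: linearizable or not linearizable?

not linearizable

events 1..5 are fine; event 6 — the response of op3 at time 6 — makes the prefix non-linearizable
the completed operations (3 total) allow one real-time order; the queue replay rejects it
one such order, op1, op2, op3, breaks at step 3 where op3 deq() → 12 is illegal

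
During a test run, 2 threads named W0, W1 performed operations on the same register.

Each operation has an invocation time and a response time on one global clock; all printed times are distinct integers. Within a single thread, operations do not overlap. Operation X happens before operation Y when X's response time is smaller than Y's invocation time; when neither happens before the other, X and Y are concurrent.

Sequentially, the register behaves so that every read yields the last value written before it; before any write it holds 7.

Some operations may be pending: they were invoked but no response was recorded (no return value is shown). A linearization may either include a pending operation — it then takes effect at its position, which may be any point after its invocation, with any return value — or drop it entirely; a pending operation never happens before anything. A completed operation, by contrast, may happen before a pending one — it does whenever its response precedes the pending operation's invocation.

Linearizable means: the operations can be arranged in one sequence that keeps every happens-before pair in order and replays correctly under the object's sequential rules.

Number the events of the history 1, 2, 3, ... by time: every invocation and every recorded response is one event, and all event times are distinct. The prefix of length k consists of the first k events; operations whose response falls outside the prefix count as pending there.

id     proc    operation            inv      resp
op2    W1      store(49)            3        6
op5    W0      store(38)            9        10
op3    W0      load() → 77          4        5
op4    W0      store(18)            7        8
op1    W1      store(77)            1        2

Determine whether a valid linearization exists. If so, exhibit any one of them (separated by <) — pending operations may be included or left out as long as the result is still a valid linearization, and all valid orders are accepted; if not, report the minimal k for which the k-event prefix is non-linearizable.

linearizable — witness: op1 < op3 < op2 < op4 < op5

1. op1 store(77), leaving value 77
2. op3 load() → 77, leaving value 77
3. op2 store(49), leaving value 49
4. op4 store(18), leaving value 18
5. op5 store(38), leaving value 38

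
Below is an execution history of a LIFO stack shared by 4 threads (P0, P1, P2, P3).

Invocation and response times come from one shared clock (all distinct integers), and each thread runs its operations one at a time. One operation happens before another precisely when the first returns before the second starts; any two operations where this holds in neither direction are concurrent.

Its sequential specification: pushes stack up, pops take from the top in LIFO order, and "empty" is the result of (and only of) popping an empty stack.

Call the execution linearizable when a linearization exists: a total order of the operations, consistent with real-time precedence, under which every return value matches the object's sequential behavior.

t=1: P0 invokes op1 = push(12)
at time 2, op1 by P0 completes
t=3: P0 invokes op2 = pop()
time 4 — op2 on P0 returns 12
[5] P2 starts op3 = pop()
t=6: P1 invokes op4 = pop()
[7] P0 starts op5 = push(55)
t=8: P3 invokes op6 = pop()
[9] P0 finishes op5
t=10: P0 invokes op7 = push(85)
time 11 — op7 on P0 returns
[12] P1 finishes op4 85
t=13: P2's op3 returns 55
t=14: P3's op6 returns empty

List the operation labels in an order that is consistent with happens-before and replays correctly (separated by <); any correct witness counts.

op1 < op2 < op5 < op3 < op6 < op7 < op4

1. op1 push(12), leaving stack <12>
2. op2 pop() → 12, leaving stack <>
3. op5 push(55), leaving stack <55>
4. op3 pop() → 55, leaving stack <>
5. op6 pop() → empty, leaving stack <>
6. op7 push(85), leaving stack <85>
7. op4 pop() → 85, leaving stack <>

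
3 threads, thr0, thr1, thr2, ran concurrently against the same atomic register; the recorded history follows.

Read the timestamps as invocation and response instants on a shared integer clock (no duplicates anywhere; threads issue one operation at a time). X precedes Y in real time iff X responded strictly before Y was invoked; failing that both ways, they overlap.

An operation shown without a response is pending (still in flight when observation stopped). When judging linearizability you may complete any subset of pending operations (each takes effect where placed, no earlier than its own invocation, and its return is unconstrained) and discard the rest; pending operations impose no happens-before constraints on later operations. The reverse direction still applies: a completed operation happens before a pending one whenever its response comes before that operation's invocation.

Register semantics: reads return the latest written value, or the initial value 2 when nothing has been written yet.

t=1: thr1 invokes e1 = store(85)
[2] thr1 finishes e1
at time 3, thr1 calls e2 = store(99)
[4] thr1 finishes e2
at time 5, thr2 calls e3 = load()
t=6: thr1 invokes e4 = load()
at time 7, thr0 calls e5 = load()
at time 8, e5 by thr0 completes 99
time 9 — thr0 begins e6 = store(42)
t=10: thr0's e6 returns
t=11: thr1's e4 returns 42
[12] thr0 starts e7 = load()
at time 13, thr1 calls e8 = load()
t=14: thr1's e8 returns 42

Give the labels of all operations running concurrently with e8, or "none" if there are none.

e3, e7

e8 spans [13,14]; an op avoiding the whole window 13..14 is ordered, any other is concurrent
e1 [1,2]: before
e2 [3,4]: before
e3 [5,…): concurrent
e4 [6,11]: before
e5 [7,8]: before
e6 [9,10]: before
e7 [12,…): concurrent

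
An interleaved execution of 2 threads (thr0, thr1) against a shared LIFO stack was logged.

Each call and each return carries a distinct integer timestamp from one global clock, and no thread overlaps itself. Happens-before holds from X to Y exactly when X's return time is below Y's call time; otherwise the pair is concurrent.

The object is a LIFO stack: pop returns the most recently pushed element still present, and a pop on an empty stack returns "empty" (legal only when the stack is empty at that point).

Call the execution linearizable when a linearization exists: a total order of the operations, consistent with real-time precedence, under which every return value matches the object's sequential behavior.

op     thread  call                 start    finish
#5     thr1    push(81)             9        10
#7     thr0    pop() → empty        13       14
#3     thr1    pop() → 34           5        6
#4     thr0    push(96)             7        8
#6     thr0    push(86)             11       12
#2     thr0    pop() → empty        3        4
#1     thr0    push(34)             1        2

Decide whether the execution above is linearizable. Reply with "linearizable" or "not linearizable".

not linearizable

cut after 3 events: linearizable; cut after 4 events (#2 responds, time 4): not linearizable
the sole real-time-consistent order of 2 completed operations fails the LIFO stack replay
take #1, #2: step 2 already fails, because #2 pop() → empty cannot occur there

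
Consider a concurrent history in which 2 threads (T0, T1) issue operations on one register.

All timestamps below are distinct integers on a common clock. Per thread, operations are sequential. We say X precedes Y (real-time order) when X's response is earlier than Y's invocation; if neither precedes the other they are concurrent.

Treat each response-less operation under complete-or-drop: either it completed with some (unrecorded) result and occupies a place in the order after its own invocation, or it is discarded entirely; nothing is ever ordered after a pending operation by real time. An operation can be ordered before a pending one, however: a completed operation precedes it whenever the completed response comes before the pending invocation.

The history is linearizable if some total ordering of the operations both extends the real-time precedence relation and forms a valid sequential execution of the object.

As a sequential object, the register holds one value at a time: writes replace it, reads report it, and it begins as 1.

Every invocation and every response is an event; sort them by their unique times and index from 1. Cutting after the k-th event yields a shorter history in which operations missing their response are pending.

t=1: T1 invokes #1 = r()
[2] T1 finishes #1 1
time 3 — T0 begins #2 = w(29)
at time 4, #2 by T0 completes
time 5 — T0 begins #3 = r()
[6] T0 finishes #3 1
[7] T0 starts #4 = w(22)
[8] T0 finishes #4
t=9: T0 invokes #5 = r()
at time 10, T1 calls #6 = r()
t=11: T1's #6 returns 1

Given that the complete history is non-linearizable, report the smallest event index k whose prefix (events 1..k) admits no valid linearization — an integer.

one valid order for events 1..5 is #1, #2:
1. #1 r() → 1, leaving value 1
2. #2 w(29), leaving value 29
at event 6 (#3's time-6 response) nothing linearizes any more
one such order, #1, #2, #3, breaks at step 3 where #3 r() → 1 is illegal

6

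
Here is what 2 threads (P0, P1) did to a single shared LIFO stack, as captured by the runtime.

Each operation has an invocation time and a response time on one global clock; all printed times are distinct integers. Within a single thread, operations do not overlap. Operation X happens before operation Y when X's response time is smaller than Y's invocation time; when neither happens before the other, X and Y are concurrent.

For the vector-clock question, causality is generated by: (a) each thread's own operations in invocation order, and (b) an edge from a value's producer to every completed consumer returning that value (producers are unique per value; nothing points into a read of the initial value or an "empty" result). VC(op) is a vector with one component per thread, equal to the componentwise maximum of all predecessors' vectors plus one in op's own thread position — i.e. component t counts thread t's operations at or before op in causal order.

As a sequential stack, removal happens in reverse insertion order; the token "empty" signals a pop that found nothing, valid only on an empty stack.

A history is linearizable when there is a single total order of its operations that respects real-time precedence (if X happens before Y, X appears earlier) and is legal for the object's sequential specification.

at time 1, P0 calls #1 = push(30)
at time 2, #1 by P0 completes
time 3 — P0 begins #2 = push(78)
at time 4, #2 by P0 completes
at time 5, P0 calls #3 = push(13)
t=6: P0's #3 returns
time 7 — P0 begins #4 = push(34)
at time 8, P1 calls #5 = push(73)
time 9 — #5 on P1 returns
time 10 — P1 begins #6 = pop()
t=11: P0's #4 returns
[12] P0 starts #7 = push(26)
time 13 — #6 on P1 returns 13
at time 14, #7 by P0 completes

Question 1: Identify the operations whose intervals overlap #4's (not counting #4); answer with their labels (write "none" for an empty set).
Answer: #5, #6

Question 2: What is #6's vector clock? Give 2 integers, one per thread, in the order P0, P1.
Answer: (3, 2)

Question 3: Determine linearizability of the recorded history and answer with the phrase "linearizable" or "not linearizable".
through event 12 a valid linearization exists; event 13 (#6 responding at time 13) ends that
no legal order exists: 3 real-time-consistent candidates over 6 completed LIFO stack operations, all rejected
include/drop combinations of the 1 pending operation (#7) were all tried; none helps
for example #1, #2, #3, #4, #5, #6 (pending dropped) fails at step 6: #6 pop() → 13 is not legal there
for example #1, #2, #3, #5, #4, #6 (pending dropped) fails at step 6: #6 pop() → 13 is not legal there

not linearizable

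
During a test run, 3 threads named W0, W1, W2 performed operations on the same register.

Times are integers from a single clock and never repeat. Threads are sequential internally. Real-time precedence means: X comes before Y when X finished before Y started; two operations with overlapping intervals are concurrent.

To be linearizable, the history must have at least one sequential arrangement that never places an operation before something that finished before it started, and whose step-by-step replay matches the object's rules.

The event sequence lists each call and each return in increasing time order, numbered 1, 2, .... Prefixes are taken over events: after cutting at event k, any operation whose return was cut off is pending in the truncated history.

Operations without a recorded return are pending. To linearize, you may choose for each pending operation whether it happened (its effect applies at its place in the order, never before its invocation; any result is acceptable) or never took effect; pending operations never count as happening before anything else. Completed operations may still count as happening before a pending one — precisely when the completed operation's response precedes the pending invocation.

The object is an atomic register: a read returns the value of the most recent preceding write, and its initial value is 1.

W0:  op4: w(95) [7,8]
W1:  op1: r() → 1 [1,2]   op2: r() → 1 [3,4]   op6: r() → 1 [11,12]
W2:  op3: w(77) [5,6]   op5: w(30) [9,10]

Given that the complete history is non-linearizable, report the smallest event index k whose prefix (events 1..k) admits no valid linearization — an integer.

12

one valid order for events 1..11 is op1, op2, op3, op4, op5:
after step 1 (op1 r() → 1): value 1
after step 2 (op2 r() → 1): value 1
after step 3 (op3 w(77)): value 77
after step 4 (op4 w(95)): value 95
after step 5 (op5 w(30)): value 30
adding event 12 (op6 responds at 12) leaves no legal real-time order
e.g. op1, op2, op3, op4, op5, op6: illegal at step 6, since op6 r() → 1 cannot apply there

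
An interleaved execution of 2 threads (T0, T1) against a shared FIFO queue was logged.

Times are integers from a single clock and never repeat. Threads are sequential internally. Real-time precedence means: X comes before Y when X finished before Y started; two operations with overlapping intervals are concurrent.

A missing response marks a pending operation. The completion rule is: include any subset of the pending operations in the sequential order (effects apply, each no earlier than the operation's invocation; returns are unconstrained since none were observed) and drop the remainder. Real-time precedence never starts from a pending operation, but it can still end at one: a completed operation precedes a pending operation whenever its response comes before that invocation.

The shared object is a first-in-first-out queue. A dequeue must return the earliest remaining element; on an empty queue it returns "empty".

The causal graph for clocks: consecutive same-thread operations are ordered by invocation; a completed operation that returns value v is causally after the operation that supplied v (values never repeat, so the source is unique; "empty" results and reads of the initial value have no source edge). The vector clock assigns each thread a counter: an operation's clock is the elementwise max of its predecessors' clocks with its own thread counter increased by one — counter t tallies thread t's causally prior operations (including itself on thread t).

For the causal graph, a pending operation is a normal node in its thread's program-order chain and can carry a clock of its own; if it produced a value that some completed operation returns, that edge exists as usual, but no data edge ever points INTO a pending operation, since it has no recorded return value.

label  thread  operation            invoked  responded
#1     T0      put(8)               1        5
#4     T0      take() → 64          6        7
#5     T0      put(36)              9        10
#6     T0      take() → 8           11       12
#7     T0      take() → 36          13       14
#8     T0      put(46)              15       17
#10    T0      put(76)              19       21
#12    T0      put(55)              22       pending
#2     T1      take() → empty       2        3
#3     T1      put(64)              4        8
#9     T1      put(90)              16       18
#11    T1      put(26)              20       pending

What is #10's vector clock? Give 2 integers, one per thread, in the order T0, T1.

(7, 2)

#2 (invocation 2): nothing precedes it; T1's component alone gives (0, 1)
#1 (invocation 1): nothing precedes it; T0's component alone gives (1, 0)
merge at #3 (invoked 4): VC(#2)=(0, 1), own-thread bump on T1 → (0, 2)
merge at #9 (invoked 16): VC(#3)=(0, 2), own-thread bump on T1 → (0, 3)
merge at #11 (invoked 20): VC(#9)=(0, 3), own-thread bump on T1 → (0, 4)
merge at #4 (invoked 6): VC(#1)=(1, 0), VC(#3)=(0, 2), own-thread bump on T0 → (2, 2)
merge at #5 (invoked 9): VC(#4)=(2, 2), own-thread bump on T0 → (3, 2)
merge at #6 (invoked 11): VC(#1)=(1, 0), VC(#5)=(3, 2), own-thread bump on T0 → (4, 2)
merge at #7 (invoked 13): VC(#5)=(3, 2), VC(#6)=(4, 2), own-thread bump on T0 → (5, 2)
merge at #8 (invoked 15): VC(#7)=(5, 2), own-thread bump on T0 → (6, 2)
merge at #10 (invoked 19): VC(#8)=(6, 2), own-thread bump on T0 → (7, 2)
merge at #12 (invoked 22): VC(#10)=(7, 2), own-thread bump on T0 → (8, 2)
target: VC(#10) = (7, 2)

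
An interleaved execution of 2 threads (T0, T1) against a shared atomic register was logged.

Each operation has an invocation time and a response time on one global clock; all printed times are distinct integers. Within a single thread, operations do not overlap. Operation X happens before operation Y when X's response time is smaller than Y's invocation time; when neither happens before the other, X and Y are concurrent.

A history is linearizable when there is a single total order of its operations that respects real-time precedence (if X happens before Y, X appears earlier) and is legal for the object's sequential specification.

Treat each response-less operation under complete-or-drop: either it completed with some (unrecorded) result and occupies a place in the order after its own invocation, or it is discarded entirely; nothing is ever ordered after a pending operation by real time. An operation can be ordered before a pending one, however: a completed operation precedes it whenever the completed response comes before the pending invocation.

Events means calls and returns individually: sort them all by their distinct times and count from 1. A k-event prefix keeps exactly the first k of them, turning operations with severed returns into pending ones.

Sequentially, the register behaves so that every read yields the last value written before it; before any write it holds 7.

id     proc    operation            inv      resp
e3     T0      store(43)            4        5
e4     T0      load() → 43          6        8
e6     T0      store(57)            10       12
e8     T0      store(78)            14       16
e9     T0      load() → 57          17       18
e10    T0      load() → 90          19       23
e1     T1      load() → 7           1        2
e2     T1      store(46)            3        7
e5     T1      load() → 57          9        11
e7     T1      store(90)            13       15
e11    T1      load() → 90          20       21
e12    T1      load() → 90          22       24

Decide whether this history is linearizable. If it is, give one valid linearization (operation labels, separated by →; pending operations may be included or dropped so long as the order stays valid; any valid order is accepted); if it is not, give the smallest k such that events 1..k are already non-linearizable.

prefix check: 1..17 passes, 1..18 fails once e9's time-18 response joins
real-time-consistent orders of the 9 completed operations: 12 — all fail the atomic register replay
take e1, e2, e3, e4, e5, e6, e7, e8, e9: step 5 already fails, because e5 load() → 57 cannot occur there
take e1, e2, e3, e4, e5, e6, e8, e7, e9: step 5 already fails, because e5 load() → 57 cannot occur there

not linearizable — minimal violating prefix: 18 events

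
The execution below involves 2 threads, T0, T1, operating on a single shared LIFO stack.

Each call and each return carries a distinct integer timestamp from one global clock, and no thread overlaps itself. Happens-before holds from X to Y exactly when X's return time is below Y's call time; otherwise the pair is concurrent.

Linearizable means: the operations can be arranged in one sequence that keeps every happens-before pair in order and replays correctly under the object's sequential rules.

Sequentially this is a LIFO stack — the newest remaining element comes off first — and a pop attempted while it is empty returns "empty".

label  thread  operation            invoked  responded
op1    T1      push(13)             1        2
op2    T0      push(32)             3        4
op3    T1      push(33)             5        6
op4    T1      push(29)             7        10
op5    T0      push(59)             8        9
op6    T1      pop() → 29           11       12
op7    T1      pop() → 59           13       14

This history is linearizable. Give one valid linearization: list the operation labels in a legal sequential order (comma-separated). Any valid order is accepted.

step 1: op1 push(13) — stack <13>
step 2: op2 push(32) — stack <13,32>
step 3: op3 push(33) — stack <13,32,33>
step 4: op5 push(59) — stack <13,32,33,59>
step 5: op4 push(29) — stack <13,32,33,59,29>
step 6: op6 pop() → 29 — stack <13,32,33,59>
step 7: op7 pop() → 59 — stack <13,32,33>

op1, op2, op3, op5, op4, op6, op7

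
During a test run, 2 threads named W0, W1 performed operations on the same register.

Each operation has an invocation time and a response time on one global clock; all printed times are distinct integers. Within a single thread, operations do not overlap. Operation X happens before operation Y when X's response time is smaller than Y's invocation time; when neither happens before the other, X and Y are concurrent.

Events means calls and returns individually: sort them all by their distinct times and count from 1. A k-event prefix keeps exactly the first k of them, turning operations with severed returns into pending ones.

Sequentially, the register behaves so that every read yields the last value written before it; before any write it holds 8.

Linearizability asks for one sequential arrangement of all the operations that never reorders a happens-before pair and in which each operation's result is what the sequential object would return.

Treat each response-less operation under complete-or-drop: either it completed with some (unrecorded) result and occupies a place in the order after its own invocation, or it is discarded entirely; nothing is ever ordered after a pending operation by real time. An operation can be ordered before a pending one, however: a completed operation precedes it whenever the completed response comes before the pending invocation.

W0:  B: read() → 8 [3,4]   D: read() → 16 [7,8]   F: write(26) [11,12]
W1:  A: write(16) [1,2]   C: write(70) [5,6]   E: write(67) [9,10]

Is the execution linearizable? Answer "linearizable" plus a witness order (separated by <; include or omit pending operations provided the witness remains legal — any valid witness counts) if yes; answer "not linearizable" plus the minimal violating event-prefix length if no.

not linearizable — minimal violating prefix: 4 events

prefix check: 1..3 passes, 1..4 fails once B's time-4 response joins
the sole real-time-consistent order of 2 completed operations fails the register replay
sample order A, B stalls at step 2 — B read() → 8 has no legal effect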